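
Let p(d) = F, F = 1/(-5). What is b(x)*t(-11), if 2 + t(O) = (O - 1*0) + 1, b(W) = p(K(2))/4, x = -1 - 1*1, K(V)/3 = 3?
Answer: ⅗ ≈ 0.60000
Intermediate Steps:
K(V) = 9 (K(V) = 3*3 = 9)
F = -⅕ (F = 1*(-⅕) = -⅕ ≈ -0.20000)
p(d) = -⅕
x = -2 (x = -1 - 1 = -2)
b(W) = -1/20 (b(W) = -⅕/4 = -⅕*¼ = -1/20)
t(O) = -1 + O (t(O) = -2 + ((O - 1*0) + 1) = -2 + ((O + 0) + 1) = -2 + (O + 1) = -2 + (1 + O) = -1 + O)
b(x)*t(-11) = -(-1 - 11)/20 = -1/20*(-12) = ⅗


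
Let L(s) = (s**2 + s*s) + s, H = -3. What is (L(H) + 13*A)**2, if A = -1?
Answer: 4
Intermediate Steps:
L(s) = s + 2*s**2 (L(s) = (s**2 + s**2) + s = 2*s**2 + s = s + 2*s**2)
(L(H) + 13*A)**2 = (-3*(1 + 2*(-3)) + 13*(-1))**2 = (-3*(1 - 6) - 13)**2 = (-3*(-5) - 13)**2 = (15 - 13)**2 = 2**2 = 4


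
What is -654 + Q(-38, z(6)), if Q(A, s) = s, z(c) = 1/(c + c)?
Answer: -7847/12 ≈ -653.92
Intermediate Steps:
z(c) = 1/(2*c)
-654 + Q(-38, z(6)) = -654 + (½)/6 = -654 + (½)*(⅙) = -654 + 1/12 = -7847/12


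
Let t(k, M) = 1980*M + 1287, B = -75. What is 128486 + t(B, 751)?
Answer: 1616753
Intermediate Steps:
t(k, M) = 1287 + 1980*M
128486 + t(B, 751) = 128486 + (1287 + 1980*751) = 128486 + (1287 + 1486980) = 128486 + 1488267 = 1616753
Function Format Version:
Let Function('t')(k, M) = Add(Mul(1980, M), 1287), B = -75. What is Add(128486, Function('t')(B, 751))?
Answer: 1616753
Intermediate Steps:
Function('t')(k, M) = Add(1287, Mul(1980, M))
Add(128486, Function('t')(B, 751)) = Add(128486, Add(1287, Mul(1980, 751))) = Add(128486, Add(1287, 1486980)) = Add(128486, 1488267) = 1616753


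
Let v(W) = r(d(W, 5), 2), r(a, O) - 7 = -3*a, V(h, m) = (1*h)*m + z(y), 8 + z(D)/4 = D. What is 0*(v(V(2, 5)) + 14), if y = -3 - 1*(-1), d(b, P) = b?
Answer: 0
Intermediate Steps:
y = -2 (y = -3 + 1 = -2)
z(D) = -32 + 4*D
V(h, m) = -40 + h*m (V(h, m) = (1*h)*m + (-32 + 4*(-2)) = h*m + (-32 - 8) = h*m - 40 = -40 + h*m)
r(a, O) = 7 - 3*a
v(W) = 7 - 3*W
0*(v(V(2, 5)) + 14) = 0*((7 - 3*(-40 + 2*5)) + 14) = 0*((7 - 3*(-40 + 10)) + 14) = 0*((7 - 3*(-30)) + 14) = 0*((7 + 90) + 14) = 0*(97 + 14) = 0*111 = 0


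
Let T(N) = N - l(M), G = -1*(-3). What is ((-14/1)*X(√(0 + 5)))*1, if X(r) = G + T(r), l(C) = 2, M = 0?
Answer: -14 - 14*√5 ≈ -45.305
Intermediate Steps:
G = 3
T(N) = -2 + N (T(N) = N - 1*2 = N - 2 = -2 + N)
X(r) = 1 + r (X(r) = 3 + (-2 + r) = 1 + r)
((-14/1)*X(√(0 + 5)))*1 = ((-14/1)*(1 + √(0 + 5)))*1 = ((-14*1)*(1 + √5))*1 = -14*(1 + √5)*1 = (-14 - 14*√5)*1 = -14 - 14*√5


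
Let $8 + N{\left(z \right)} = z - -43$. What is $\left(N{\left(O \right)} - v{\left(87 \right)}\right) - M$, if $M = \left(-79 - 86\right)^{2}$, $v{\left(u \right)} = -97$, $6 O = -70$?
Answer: $- \frac{81314}{3} \approx -27105.0$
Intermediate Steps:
$O = - \frac{35}{3}$ ($O = \frac{1}{6} \left(-70\right) = - \frac{35}{3} \approx -11.667$)
$N{\left(z \right)} = 35 + z$ ($N{\left(z \right)} = -8 + \left(z - -43\right) = -8 + \left(z + 43\right) = -8 + \left(43 + z\right) = 35 + z$)
$M = 27225$ ($M = \left(-165\right)^{2} = 27225$)
$\left(N{\left(O \right)} - v{\left(87 \right)}\right) - M = \left(\left(35 - \frac{35}{3}\right) - -97\right) - 27225 = \left(\frac{70}{3} + 97\right) - 27225 = \frac{361}{3} - 27225 = - \frac{81314}{3}$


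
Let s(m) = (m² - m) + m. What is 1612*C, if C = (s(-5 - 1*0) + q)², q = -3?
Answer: 780208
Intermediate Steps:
s(m) = m²
C = 484 (C = ((-5 - 1*0)² - 3)² = ((-5 + 0)² - 3)² = ((-5)² - 3)² = (25 - 3)² = 22² = 484)
1612*C = 1612*484 = 780208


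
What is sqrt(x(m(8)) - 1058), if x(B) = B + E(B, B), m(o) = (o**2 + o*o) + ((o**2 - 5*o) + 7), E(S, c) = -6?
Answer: I*sqrt(905) ≈ 30.083*I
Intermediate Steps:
m(o) = 7 - 5*o + 3*o**2 (m(o) = (o**2 + o**2) + (7 + o**2 - 5*o) = 2*o**2 + (7 + o**2 - 5*o) = 7 - 5*o + 3*o**2)
x(B) = -6 + B (x(B) = B - 6 = -6 + B)
sqrt(x(m(8)) - 1058) = sqrt((-6 + (7 - 5*8 + 3*8**2)) - 1058) = sqrt((-6 + (7 - 40 + 3*64)) - 1058) = sqrt((-6 + (7 - 40 + 192)) - 1058) = sqrt((-6 + 159) - 1058) = sqrt(153 - 1058) = sqrt(-905) = I*sqrt(905)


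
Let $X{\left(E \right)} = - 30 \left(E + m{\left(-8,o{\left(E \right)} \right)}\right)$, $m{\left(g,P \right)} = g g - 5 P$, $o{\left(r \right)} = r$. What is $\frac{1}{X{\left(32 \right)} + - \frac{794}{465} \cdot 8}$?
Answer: $\frac{465}{886448} \approx 0.00052457$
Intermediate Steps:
$m{\left(g,P \right)} = g^{2} - 5 P$
$X{\left(E \right)} = -1920 + 120 E$ ($X{\left(E \right)} = - 30 \left(E - \left(-64 + 5 E\right)\right) = - 30 \left(64 - 4 E\right) = -1920 + 120 E$)
$\frac{1}{X{\left(32 \right)} + - \frac{794}{465} \cdot 8} = \frac{1}{\left(-1920 + 120 \cdot 32\right) + - \frac{794}{465} \cdot 8} = \frac{1}{\left(-1920 + 3840\right) + \left(-794\right) \frac{1}{465} \cdot 8} = \frac{1}{1920 - \frac{6352}{465}} = \frac{1}{\frac{886448}{465}} = \frac{465}{886448}$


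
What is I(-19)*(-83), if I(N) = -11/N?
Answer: -913/19 ≈ -48.053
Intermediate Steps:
I(-19)*(-83) = -11/(-19)*(-83) = -11*(-1/19)*(-83) = (11/19)*(-83) = -913/19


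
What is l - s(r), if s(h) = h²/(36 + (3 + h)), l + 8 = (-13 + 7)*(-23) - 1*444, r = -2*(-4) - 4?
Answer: -13518/43 ≈ -314.37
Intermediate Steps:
r = 4 (r = 8 - 4 = 4)
l = -314 (l = -8 + ((-13 + 7)*(-23) - 1*444) = -8 + (-6*(-23) - 444) = -8 + (138 - 444) = -8 - 306 = -314)
s(h) = h²/(39 + h)
l - s(r) = -314 - 4²/(39 + 4) = -314 - 16/43 = -13518/43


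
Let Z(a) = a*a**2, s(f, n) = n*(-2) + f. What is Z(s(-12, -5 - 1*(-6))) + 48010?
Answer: 45266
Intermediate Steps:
s(f, n) = f - 2*n (s(f, n) = -2*n + f = f - 2*n)
Z(a) = a**3
Z(s(-12, -5 - 1*(-6))) + 48010 = (-12 - 2*(-5 - 1*(-6)))**3 + 48010 = (-12 - 2*(-5 + 6))**3 + 48010 = (-12 - 2*1)**3 + 48010 = (-12 - 2)**3 + 48010 = (-14)**3 + 48010 = -2744 + 48010 = 45266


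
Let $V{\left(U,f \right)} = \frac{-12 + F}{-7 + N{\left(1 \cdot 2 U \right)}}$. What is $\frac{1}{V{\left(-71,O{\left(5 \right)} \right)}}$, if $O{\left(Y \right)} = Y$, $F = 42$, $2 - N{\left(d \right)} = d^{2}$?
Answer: $- \frac{6723}{10} \approx -672.3$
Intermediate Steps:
$N{\left(d \right)} = 2 - d^{2}$
$V{\left(U,f \right)} = \frac{30}{-5 - 4 U^{2}}$ ($V{\left(U,f \right)} = \frac{-12 + 42}{-7 - \left(-2 + \left(1 \cdot 2 U\right)^{2}\right)} = \frac{30}{-7 - \left(-2 + \left(2 U\right)^{2}\right)} = \frac{30}{-7 - \left(-2 + 4 U^{2}\right)} = \frac{30}{-5 - 4 U^{2}}$)
$\frac{1}{V{\left(-71,O{\left(5 \right)} \right)}} = \frac{1}{\left(-30\right) \frac{1}{5 + 4 \left(-71\right)^{2}}} = \frac{1}{\left(-30\right) \frac{1}{5 + 4 \cdot 5041}} = \frac{1}{\left(-30\right) \frac{1}{5 + 20164}} = \frac{1}{\left(-30\right) \frac{1}{20169}} = \frac{1}{- \frac{10}{6723}} = - \frac{6723}{10}$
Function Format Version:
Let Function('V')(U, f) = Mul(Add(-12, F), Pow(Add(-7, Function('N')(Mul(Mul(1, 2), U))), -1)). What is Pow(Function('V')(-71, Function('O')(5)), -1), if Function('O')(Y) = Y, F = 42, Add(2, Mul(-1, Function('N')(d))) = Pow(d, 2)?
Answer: Rational(-6723, 10) ≈ -672.30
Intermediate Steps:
Function('N')(d) = Add(2, Mul(-1, Pow(d, 2)))
Function('V')(U, f) = Mul(30, Pow(Add(-5, Mul(-4, Pow(U, 2))), -1)) (Function('V')(U, f) = Mul(Add(-12, 42), Pow(Add(-7, Add(2, Mul(-1, Pow(Mul(Mul(1, 2), U), 2)))), -1)) = Mul(30, Pow(Add(-7, Add(2, Mul(-1, Pow(Mul(2, U), 2)))), -1)) = Mul(30, Pow(Add(-7, Add(2, Mul(-1, Mul(4, Pow(U, 2))))), -1)) = Mul(30, Pow(Add(-7, Add(2, Mul(-4, Pow(U, 2)))), -1)) = Mul(30, Pow(Add(-5, Mul(-4, Pow(U, 2))), -1)))
Pow(Function('V')(-71, Function('O')(5)), -1) = Pow(Mul(-30, Pow(Add(5, Mul(4, Pow(-71, 2))), -1)), -1) = Pow(Mul(-30, Pow(Add(5, Mul(4, 5041)), -1)), -1) = Pow(Mul(-30, Pow(Add(5, 20164), -1)), -1) = Pow(Mul(-30, Pow(20169, -1)), -1) = Pow(Mul(-30, Rational(1, 20169)), -1) = Pow(Rational(-10, 6723), -1) = Rational(-6723, 10)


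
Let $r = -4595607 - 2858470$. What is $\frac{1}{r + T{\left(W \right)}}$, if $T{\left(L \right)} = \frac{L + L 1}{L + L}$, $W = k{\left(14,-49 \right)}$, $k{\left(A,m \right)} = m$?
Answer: $- \frac{1}{7454076} \approx -1.3415 \cdot 10^{-7}$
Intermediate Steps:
$r = -7454077$ ($r = -4595607 - 2858470 = -7454077$)
$W = -49$
$T{\left(L \right)} = 1$ ($T{\left(L \right)} = \frac{L + L}{2 L} = 2 L \frac{1}{2 L} = 1$)
$\frac{1}{r + T{\left(W \right)}} = \frac{1}{-7454077 + 1} = \frac{1}{-7454076} = - \frac{1}{7454076}$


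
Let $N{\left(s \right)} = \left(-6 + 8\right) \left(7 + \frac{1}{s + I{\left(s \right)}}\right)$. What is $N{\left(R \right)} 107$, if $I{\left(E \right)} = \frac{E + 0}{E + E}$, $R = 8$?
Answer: $\frac{25894}{17} \approx 1523.2$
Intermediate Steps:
$I{\left(E \right)} = \frac{1}{2}$ ($I{\left(E \right)} = \frac{E}{2 E} = E \frac{1}{2 E} = \frac{1}{2}$)
$N{\left(s \right)} = 14 + \frac{2}{\frac{1}{2} + s}$ ($N{\left(s \right)} = \left(-6 + 8\right) \left(7 + \frac{1}{s + \frac{1}{2}}\right) = 2 \left(7 + \frac{1}{\frac{1}{2} + s}\right) = 14 + \frac{2}{\frac{1}{2} + s}$)
$N{\left(R \right)} 107 = \frac{2 \left(9 + 14 \cdot 8\right)}{1 + 2 \cdot 8} \cdot 107 = \frac{2 \left(9 + 112\right)}{1 + 16} \cdot 107 = 2 \cdot \frac{1}{17} \cdot 121 \cdot 107 = \frac{242}{17} \cdot 107 = \frac{25894}{17}$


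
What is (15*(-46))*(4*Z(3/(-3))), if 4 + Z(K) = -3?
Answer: 19320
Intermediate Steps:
Z(K) = -7 (Z(K) = -4 - 3 = -7)
(15*(-46))*(4*Z(3/(-3))) = (15*(-46))*(4*(-7)) = -690*(-28) = 19320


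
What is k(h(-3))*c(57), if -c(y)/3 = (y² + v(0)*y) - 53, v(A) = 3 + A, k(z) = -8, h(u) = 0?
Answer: 80808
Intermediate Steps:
c(y) = 159 - 9*y - 3*y² (c(y) = -3*((y² + (3 + 0)*y) - 53) = -3*((y² + 3*y) - 53) = -3*(-53 + y² + 3*y) = 159 - 9*y - 3*y²)
k(h(-3))*c(57) = -8*(159 - 9*57 - 3*57²) = -8*(159 - 513 - 3*3249) = -8*(159 - 513 - 9747) = -8*(-10101) = 80808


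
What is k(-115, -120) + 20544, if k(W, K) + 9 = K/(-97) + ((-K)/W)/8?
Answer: 45816054/2231 ≈ 20536.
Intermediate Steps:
k(W, K) = -9 - K/97 - K/(8*W) (k(W, K) = -9 + (K/(-97) + ((-K)/W)/8) = -9 + (K*(-1/97) - K/W*(⅛)) = -9 + (-K/97 - K/(8*W)) = -9 - K/97 - K/(8*W))
k(-115, -120) + 20544 = (-9 - 1/97*(-120) - ⅛*(-120)/(-115)) + 20544 = (-9 + 120/97 - ⅛*(-120)*(-1/115)) + 20544 = (-9 + 120/97 - 3/23) + 20544 = -17610/2231 + 20544 = 45816054/2231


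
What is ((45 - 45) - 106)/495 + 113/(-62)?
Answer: -62507/30690 ≈ -2.0367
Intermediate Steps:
((45 - 45) - 106)/495 + 113/(-62) = (0 - 106)*(1/495) + 113*(-1/62) = -106*1/495 - 113/62 = -106/495 - 113/62 = -62507/30690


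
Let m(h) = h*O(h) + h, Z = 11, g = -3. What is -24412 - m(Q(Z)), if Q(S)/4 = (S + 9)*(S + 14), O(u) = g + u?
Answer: -4020412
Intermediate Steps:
O(u) = -3 + u
Q(S) = 4*(9 + S)*(14 + S) (Q(S) = 4*((S + 9)*(S + 14)) = 4*((9 + S)*(14 + S)) = 4*(9 + S)*(14 + S))
m(h) = h + h*(-3 + h) (m(h) = h*(-3 + h) + h = h + h*(-3 + h))
-24412 - m(Q(Z)) = -24412 - (504 + 4*11**2 + 92*11)*(-2 + (504 + 4*11**2 + 92*11)) = -24412 - (504 + 4*121 + 1012)*(-2 + (504 + 4*121 + 1012)) = -24412 - (504 + 484 + 1012)*(-2 + (504 + 484 + 1012)) = -24412 - 2000*(-2 + 2000) = -24412 - 2000*1998 = -24412 - 1*3996000 = -24412 - 3996000 = -4020412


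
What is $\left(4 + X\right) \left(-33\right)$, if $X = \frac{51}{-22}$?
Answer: $- \frac{111}{2} \approx -55.5$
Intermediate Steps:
$X = - \frac{51}{22}$ ($X = 51 \left(- \frac{1}{22}\right) = - \frac{51}{22} \approx -2.3182$)
$\left(4 + X\right) \left(-33\right) = \left(4 - \frac{51}{22}\right) \left(-33\right) = \frac{37}{22} \left(-33\right) = - \frac{111}{2}$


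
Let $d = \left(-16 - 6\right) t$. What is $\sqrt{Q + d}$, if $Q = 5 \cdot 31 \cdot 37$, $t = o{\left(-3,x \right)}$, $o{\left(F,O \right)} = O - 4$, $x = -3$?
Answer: $\sqrt{5889} \approx 76.74$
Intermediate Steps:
$o{\left(F,O \right)} = -4 + O$
$t = -7$ ($t = -4 - 3 = -7$)
$Q = 5735$ ($Q = 155 \cdot 37 = 5735$)
$d = 154$ ($d = \left(-16 - 6\right) \left(-7\right) = \left(-22\right) \left(-7\right) = 154$)
$\sqrt{Q + d} = \sqrt{5735 + 154} = \sqrt{5889}$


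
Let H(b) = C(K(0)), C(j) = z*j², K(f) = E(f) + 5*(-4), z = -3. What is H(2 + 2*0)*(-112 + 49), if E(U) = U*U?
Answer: 75600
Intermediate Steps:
E(U) = U²
K(f) = -20 + f² (K(f) = f² + 5*(-4) = f² - 20 = -20 + f²)
C(j) = -3*j²
H(b) = -1200 (H(b) = -3*(-20 + 0²)² = -3*(-20 + 0)² = -3*(-20)² = -3*400 = -1200)
H(2 + 2*0)*(-112 + 49) = -1200*(-112 + 49) = -1200*(-63) = 75600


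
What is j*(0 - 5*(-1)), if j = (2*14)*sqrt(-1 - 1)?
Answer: 140*I*sqrt(2) ≈ 197.99*I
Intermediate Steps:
j = 28*I*sqrt(2) (j = 28*sqrt(-2) = 28*(I*sqrt(2)) = 28*I*sqrt(2) ≈ 39.598*I)
j*(0 - 5*(-1)) = (28*I*sqrt(2))*(0 - 5*(-1)) = (28*I*sqrt(2))*(0 + 5) = (28*I*sqrt(2))*5 = 140*I*sqrt(2)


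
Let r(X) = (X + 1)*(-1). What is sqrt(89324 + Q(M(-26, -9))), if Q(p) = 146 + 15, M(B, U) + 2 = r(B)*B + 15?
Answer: sqrt(89485) ≈ 299.14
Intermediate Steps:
r(X) = -1 - X (r(X) = (1 + X)*(-1) = -1 - X)
M(B, U) = 13 + B*(-1 - B) (M(B, U) = -2 + ((-1 - B)*B + 15) = -2 + (B*(-1 - B) + 15) = -2 + (15 + B*(-1 - B)) = 13 + B*(-1 - B))
Q(p) = 161
sqrt(89324 + Q(M(-26, -9))) = sqrt(89324 + 161) = sqrt(89485)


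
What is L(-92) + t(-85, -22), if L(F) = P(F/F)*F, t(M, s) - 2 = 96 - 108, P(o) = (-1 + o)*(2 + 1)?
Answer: -10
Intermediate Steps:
P(o) = -3 + 3*o (P(o) = (-1 + o)*3 = -3 + 3*o)
t(M, s) = -10 (t(M, s) = 2 + (96 - 108) = 2 - 12 = -10)
L(F) = 0 (L(F) = (-3 + 3*(F/F))*F = (-3 + 3*1)*F = (-3 + 3)*F = 0*F = 0)
L(-92) + t(-85, -22) = 0 - 10 = -10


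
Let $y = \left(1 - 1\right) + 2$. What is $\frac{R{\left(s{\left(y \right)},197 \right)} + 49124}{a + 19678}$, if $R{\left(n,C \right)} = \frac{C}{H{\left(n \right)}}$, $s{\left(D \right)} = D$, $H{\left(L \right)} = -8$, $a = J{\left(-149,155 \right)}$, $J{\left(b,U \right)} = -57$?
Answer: $\frac{392795}{156968} \approx 2.5024$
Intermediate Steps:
$a = -57$
$y = 2$ ($y = 0 + 2 = 2$)
$R{\left(n,C \right)} = - \frac{C}{8}$ ($R{\left(n,C \right)} = \frac{C}{-8} = C \left(- \frac{1}{8}\right) = - \frac{C}{8}$)
$\frac{R{\left(s{\left(y \right)},197 \right)} + 49124}{a + 19678} = \frac{\left(- \frac{1}{8}\right) 197 + 49124}{-57 + 19678} = \frac{- \frac{197}{8} + 49124}{19621} = \frac{392795}{8} \cdot \frac{1}{19621} = \frac{392795}{156968}$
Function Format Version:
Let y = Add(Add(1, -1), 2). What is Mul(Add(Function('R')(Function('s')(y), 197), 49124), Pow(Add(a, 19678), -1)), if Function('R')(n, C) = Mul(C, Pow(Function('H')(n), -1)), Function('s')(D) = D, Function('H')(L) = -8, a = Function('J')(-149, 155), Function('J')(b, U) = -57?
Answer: Rational(392795, 156968) ≈ 2.5024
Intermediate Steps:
a = -57
y = 2 (y = Add(0, 2) = 2)
Function('R')(n, C) = Mul(Rational(-1, 8), C) (Function('R')(n, C) = Mul(C, Pow(-8, -1)) = Mul(C, Rational(-1, 8)) = Mul(Rational(-1, 8), C))
Mul(Add(Function('R')(Function('s')(y), 197), 49124), Pow(Add(a, 19678), -1)) = Mul(Add(Mul(Rational(-1, 8), 197), 49124), Pow(Add(-57, 19678), -1)) = Mul(Add(Rational(-197, 8), 49124), Pow(19621, -1)) = Mul(Rational(392795, 8), Rational(1, 19621)) = Rational(392795, 156968)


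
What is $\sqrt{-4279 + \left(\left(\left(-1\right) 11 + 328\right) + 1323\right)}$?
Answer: $i \sqrt{2639} \approx 51.371 i$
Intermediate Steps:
$\sqrt{-4279 + \left(\left(\left(-1\right) 11 + 328\right) + 1323\right)} = \sqrt{-4279 + \left(\left(-11 + 328\right) + 1323\right)} = \sqrt{-4279 + \left(317 + 1323\right)} = \sqrt{-4279 + 1640} = \sqrt{-2639} = i \sqrt{2639}$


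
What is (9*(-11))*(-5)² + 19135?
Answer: 16660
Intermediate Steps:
(9*(-11))*(-5)² + 19135 = -99*25 + 19135 = -2475 + 19135 = 16660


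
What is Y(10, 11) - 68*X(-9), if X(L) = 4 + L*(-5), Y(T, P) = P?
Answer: -3321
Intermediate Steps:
X(L) = 4 - 5*L
Y(10, 11) - 68*X(-9) = 11 - 68*(4 - 5*(-9)) = 11 - 68*(4 + 45) = 11 - 68*49 = 11 - 3332 = -3321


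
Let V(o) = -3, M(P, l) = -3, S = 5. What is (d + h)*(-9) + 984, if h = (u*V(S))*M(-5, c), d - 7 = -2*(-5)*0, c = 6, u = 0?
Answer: 921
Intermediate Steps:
d = 7 (d = 7 - 2*(-5)*0 = 7 + 10*0 = 7 + 0 = 7)
h = 0 (h = (0*(-3))*(-3) = 0*(-3) = 0)
(d + h)*(-9) + 984 = (7 + 0)*(-9) + 984 = 7*(-9) + 984 = -63 + 984 = 921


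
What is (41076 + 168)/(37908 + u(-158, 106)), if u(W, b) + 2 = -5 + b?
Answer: 13748/12669 ≈ 1.0852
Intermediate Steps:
u(W, b) = -7 + b (u(W, b) = -2 + (-5 + b) = -7 + b)
(41076 + 168)/(37908 + u(-158, 106)) = (41076 + 168)/(37908 + (-7 + 106)) = 41244/(37908 + 99) = 41244/38007 = 41244*(1/38007) = 13748/12669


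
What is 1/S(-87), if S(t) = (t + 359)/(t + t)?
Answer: -87/136 ≈ -0.63971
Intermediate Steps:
S(t) = (359 + t)/(2*t) (S(t) = (359 + t)/((2*t)) = (359 + t)*(1/(2*t)) = (359 + t)/(2*t))
1/S(-87) = 1/((1/2)*(359 - 87)/(-87)) = 1/((1/2)*(-1/87)*272) = 1/(-136/87) = -87/136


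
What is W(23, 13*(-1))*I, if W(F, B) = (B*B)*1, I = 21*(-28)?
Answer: -99372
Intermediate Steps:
I = -588
W(F, B) = B² (W(F, B) = B²*1 = B²)
W(23, 13*(-1))*I = (13*(-1))²*(-588) = (-13)²*(-588) = 169*(-588) = -99372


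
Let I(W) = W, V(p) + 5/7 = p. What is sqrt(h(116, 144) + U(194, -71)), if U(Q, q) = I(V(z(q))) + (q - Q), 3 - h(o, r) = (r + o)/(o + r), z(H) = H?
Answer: I*sqrt(16401)/7 ≈ 18.295*I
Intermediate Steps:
V(p) = -5/7 + p
h(o, r) = 2 (h(o, r) = 3 - (r + o)/(o + r) = 3 - (o + r)/(o + r) = 3 - 1*1 = 3 - 1 = 2)
U(Q, q) = -5/7 - Q + 2*q (U(Q, q) = (-5/7 + q) + (q - Q) = -5/7 - Q + 2*q)
sqrt(h(116, 144) + U(194, -71)) = sqrt(2 + (-5/7 - 1*194 + 2*(-71))) = sqrt(2 + (-5/7 - 194 - 142)) = sqrt(2 - 2357/7) = sqrt(-2343/7) = I*sqrt(16401)/7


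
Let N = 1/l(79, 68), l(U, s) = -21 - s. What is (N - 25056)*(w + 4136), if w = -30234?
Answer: 58198148530/89 ≈ 6.5391e+8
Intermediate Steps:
N = -1/89 (N = 1/(-21 - 1*68) = 1/(-21 - 68) = 1/(-89) = -1/89 ≈ -0.011236)
(N - 25056)*(w + 4136) = (-1/89 - 25056)*(-30234 + 4136) = -2229985/89*(-26098) = 58198148530/89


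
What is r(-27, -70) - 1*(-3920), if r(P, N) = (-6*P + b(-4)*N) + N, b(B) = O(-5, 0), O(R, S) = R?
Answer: 4362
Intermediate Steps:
b(B) = -5
r(P, N) = -6*P - 4*N (r(P, N) = (-6*P - 5*N) + N = -6*P - 4*N)
r(-27, -70) - 1*(-3920) = (-6*(-27) - 4*(-70)) - 1*(-3920) = (162 + 280) + 3920 = 442 + 3920 = 4362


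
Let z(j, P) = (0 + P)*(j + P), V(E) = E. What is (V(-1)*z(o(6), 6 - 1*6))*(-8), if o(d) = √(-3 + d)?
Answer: 0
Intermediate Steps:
z(j, P) = P*(P + j)
(V(-1)*z(o(6), 6 - 1*6))*(-8) = -(6 - 1*6)*((6 - 1*6) + √(-3 + 6))*(-8) = -(6 - 6)*((6 - 6) + √3)*(-8) = -0*(0 + √3)*(-8) = -0*√3*(-8) = -1*0*(-8) = 0*(-8) = 0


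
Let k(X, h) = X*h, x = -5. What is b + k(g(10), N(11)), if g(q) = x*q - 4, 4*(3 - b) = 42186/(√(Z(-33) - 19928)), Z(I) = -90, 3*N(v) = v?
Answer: -195 + 21093*I*√20018/40036 ≈ -195.0 + 74.542*I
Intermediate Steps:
N(v) = v/3
b = 3 + 21093*I*√20018/40036 (b = 3 - 21093/(2*(√(-90 - 19928))) = 3 - 21093/(2*(√(-20018))) = 3 - 21093/(2*(I*√20018)) = 3 - 21093*(-I*√20018/20018)/2 = 3 - (-21093)*I*√20018/40036 = 3 + 21093*I*√20018/40036 ≈ 3.0 + 74.542*I)
g(q) = -4 - 5*q (g(q) = -5*q - 4 = -4 - 5*q)
b + k(g(10), N(11)) = (3 + 21093*I*√20018/40036) + (-4 - 5*10)*((⅓)*11) = (3 + 21093*I*√20018/40036) + (-4 - 50)*(11/3) = (3 + 21093*I*√20018/40036) - 54*11/3 = (3 + 21093*I*√20018/40036) - 198 = -195 + 21093*I*√20018/40036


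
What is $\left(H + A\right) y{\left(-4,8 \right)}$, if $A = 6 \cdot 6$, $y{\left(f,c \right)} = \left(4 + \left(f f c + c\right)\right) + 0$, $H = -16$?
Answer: $2800$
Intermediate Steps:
$y{\left(f,c \right)} = 4 + c + c f^{2}$ ($y{\left(f,c \right)} = \left(4 + \left(f^{2} c + c\right)\right) + 0 = \left(4 + \left(c f^{2} + c\right)\right) + 0 = \left(4 + \left(c + c f^{2}\right)\right) + 0 = \left(4 + c + c f^{2}\right) + 0 = 4 + c + c f^{2}$)
$A = 36$
$\left(H + A\right) y{\left(-4,8 \right)} = \left(-16 + 36\right) \left(4 + 8 + 8 \left(-4\right)^{2}\right) = 20 \left(4 + 8 + 8 \cdot 16\right) = 20 \left(4 + 8 + 128\right) = 20 \cdot 140 = 2800$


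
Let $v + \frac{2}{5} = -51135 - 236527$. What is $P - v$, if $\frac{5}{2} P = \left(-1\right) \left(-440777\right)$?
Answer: $\frac{2319866}{5} \approx 4.6397 \cdot 10^{5}$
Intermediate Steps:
$v = - \frac{1438312}{5}$ ($v = - \frac{2}{5} - 287662 = - \frac{1438312}{5} \approx -2.8766 \cdot 10^{5}$)
$P = \frac{881554}{5}$ ($P = \frac{2 \left(\left(-1\right) \left(-440777\right)\right)}{5} = \frac{2}{5} \cdot 440777 = \frac{881554}{5} \approx 1.7631 \cdot 10^{5}$)
$P - v = \frac{881554}{5} - - \frac{1438312}{5} = \frac{881554}{5} + \frac{1438312}{5} = \frac{2319866}{5}$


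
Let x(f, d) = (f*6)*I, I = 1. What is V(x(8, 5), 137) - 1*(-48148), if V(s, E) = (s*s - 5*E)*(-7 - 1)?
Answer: 35196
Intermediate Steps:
x(f, d) = 6*f (x(f, d) = (f*6)*1 = (6*f)*1 = 6*f)
V(s, E) = -8*s² + 40*E (V(s, E) = (s² - 5*E)*(-8) = -8*s² + 40*E)
V(x(8, 5), 137) - 1*(-48148) = (-8*(6*8)² + 40*137) - 1*(-48148) = (-8*48² + 5480) + 48148 = (-8*2304 + 5480) + 48148 = (-18432 + 5480) + 48148 = -12952 + 48148 = 35196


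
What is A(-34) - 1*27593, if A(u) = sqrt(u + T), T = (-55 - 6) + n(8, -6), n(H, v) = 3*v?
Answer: -27593 + I*sqrt(113) ≈ -27593.0 + 10.63*I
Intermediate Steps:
T = -79 (T = (-55 - 6) + 3*(-6) = -61 - 18 = -79)
A(u) = sqrt(-79 + u) (A(u) = sqrt(u - 79) = sqrt(-79 + u))
A(-34) - 1*27593 = sqrt(-79 - 34) - 1*27593 = sqrt(-113) - 27593 = I*sqrt(113) - 27593 = -27593 + I*sqrt(113)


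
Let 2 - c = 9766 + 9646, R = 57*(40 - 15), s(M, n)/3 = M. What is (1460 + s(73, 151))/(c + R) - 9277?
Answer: -166848524/17985 ≈ -9277.1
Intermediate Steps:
s(M, n) = 3*M
R = 1425 (R = 57*25 = 1425)
c = -19410 (c = 2 - (9766 + 9646) = 2 - 1*19412 = 2 - 19412 = -19410)
(1460 + s(73, 151))/(c + R) - 9277 = (1460 + 3*73)/(-19410 + 1425) - 9277 = (1460 + 219)/(-17985) - 9277 = 1679*(-1/17985) - 9277 = -1679/17985 - 9277 = -166848524/17985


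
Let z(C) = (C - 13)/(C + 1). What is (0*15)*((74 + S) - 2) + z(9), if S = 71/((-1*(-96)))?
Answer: -2/5 ≈ -0.40000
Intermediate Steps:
S = 71/96 ≈ 0.73958
z(C) = (-13 + C)/(1 + C)
(0*15)*((74 + S) - 2) + z(9) = (0*15)*((74 + 71/96) - 2) + (-13 + 9)/(1 + 9) = 0*(7175/96 - 2) - 4/10 = 0*(6983/96) + (1/10)*(-4) = 0 - 2/5 = -2/5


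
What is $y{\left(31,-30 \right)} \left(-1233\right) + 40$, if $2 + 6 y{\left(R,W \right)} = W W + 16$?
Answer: $-187787$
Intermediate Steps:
$y{\left(R,W \right)} = \frac{7}{3} + \frac{W^{2}}{6}$ ($y{\left(R,W \right)} = - \frac{1}{3} + \frac{W W + 16}{6} = - \frac{1}{3} + \frac{W^{2} + 16}{6} = - \frac{1}{3} + \frac{16 + W^{2}}{6} = - \frac{1}{3} + \left(\frac{8}{3} + \frac{W^{2}}{6}\right) = \frac{7}{3} + \frac{W^{2}}{6}$)
$y{\left(31,-30 \right)} \left(-1233\right) + 40 = \left(\frac{7}{3} + \frac{\left(-30\right)^{2}}{6}\right) \left(-1233\right) + 40 = \left(\frac{7}{3} + \frac{1}{6} \cdot 900\right) \left(-1233\right) + 40 = \left(\frac{7}{3} + 150\right) \left(-1233\right) + 40 = \frac{457}{3} \left(-1233\right) + 40 = -187827 + 40 = -187787$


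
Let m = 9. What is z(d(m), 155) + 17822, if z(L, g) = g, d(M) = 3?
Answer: 17977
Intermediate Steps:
z(d(m), 155) + 17822 = 155 + 17822 = 17977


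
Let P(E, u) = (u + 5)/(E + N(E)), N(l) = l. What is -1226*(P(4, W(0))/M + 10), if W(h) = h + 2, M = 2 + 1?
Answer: -151411/12 ≈ -12618.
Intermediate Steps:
M = 3
W(h) = 2 + h
P(E, u) = (5 + u)/(2*E) (P(E, u) = (u + 5)/(E + E) = (5 + u)/((2*E)) = (5 + u)*(1/(2*E)) = (5 + u)/(2*E))
-1226*(P(4, W(0))/M + 10) = -1226*(((1/2)*(5 + (2 + 0))/4)/3 + 10) = -1226*(((1/2)*(1/4)*(5 + 2))*(1/3) + 10) = -1226*(((1/2)*(1/4)*7)*(1/3) + 10) = -1226*((7/8)*(1/3) + 10) = -1226*(7/24 + 10) = -1226*247/24 = -151411/12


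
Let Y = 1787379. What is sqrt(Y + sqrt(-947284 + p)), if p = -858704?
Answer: sqrt(1787379 + 178*I*sqrt(57)) ≈ 1336.9 + 0.503*I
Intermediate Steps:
sqrt(Y + sqrt(-947284 + p)) = sqrt(1787379 + sqrt(-947284 - 858704)) = sqrt(1787379 + sqrt(-1805988)) = sqrt(1787379 + 178*I*sqrt(57))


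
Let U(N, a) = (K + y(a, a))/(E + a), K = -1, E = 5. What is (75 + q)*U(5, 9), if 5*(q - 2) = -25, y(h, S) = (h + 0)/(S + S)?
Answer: -18/7 ≈ -2.5714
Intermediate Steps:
y(h, S) = h/(2*S) (y(h, S) = h/((2*S)) = h*(1/(2*S)) = h/(2*S))
q = -3 (q = 2 + (⅕)*(-25) = 2 - 5 = -3)
U(N, a) = -1/(2*(5 + a)) (U(N, a) = (-1 + a/(2*a))/(5 + a) = (-1 + ½)/(5 + a) = -1/(2*(5 + a)))
(75 + q)*U(5, 9) = (75 - 3)*(-1/(10 + 2*9)) = 72*(-1/(10 + 18)) = 72*(-1/28) = -18/7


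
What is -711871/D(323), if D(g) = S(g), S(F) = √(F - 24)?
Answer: -711871*√299/299 ≈ -41169.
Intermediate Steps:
S(F) = √(-24 + F)
D(g) = √(-24 + g)
-711871/D(323) = -711871/√(-24 + 323) = -711871*√299/299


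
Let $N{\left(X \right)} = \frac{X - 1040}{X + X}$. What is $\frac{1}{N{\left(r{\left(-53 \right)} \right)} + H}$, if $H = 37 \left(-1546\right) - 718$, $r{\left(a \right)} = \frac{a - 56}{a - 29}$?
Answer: $- \frac{218}{12711731} \approx -1.715 \cdot 10^{-5}$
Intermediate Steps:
$r{\left(a \right)} = \frac{-56 + a}{-29 + a}$
$N{\left(X \right)} = \frac{-1040 + X}{2 X}$
$H = -57920$ ($H = -57202 - 718 = -57920$)
$\frac{1}{N{\left(r{\left(-53 \right)} \right)} + H} = \frac{1}{\frac{-1040 + \frac{-56 - 53}{-29 - 53}}{2 \frac{-56 - 53}{-29 - 53}} - 57920} = \frac{1}{\frac{-1040 + \frac{1}{-82} \left(-109\right)}{2 \frac{1}{-82} \left(-109\right)} - 57920} = \frac{1}{\frac{-1040 - - \frac{109}{82}}{2 \left(\left(- \frac{1}{82}\right) \left(-109\right)\right)} - 57920} = \frac{1}{\frac{-1040 + \frac{109}{82}}{2 \cdot \frac{109}{82}} - 57920} = \frac{1}{\frac{1}{2} \cdot \frac{82}{109} \left(- \frac{85171}{82}\right) - 57920} = \frac{1}{- \frac{85171}{218} - 57920} = \frac{1}{- \frac{12711731}{218}} = - \frac{218}{12711731}$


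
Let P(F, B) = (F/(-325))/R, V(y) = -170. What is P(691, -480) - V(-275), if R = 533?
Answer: 29447559/173225 ≈ 170.00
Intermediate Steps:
P(F, B) = -F/173225 (P(F, B) = (F/(-325))/533 = (F*(-1/325))*(1/533) = -F/325*(1/533) = -F/173225)
P(691, -480) - V(-275) = -1/173225*691 - 1*(-170) = -691/173225 + 170 = 29447559/173225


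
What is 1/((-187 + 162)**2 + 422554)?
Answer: 1/423179 ≈ 2.3631e-6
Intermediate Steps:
1/((-187 + 162)**2 + 422554) = 1/((-25)**2 + 422554) = 1/(625 + 422554) = 1/423179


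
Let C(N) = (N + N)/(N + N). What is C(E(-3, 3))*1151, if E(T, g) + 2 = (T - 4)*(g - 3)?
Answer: 1151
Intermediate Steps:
E(T, g) = -2 + (-4 + T)*(-3 + g) (E(T, g) = -2 + (T - 4)*(g - 3) = -2 + (-4 + T)*(-3 + g))
C(N) = 1 (C(N) = (2*N)/((2*N)) = (2*N)*(1/(2*N)) = 1)
C(E(-3, 3))*1151 = 1*1151 = 1151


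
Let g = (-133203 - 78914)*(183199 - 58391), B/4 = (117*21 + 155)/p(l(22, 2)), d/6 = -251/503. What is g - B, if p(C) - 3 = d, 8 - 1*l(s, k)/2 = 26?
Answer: -79426950952/3 ≈ -2.6476e+10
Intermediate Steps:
l(s, k) = -36 (l(s, k) = 16 - 2*26 = 16 - 52 = -36)
d = -1506/503 (d = 6*(-251/503) = -1506/503 ≈ -2.9940)
p(C) = 3/503 (p(C) = 3 - 1506/503 = 3/503)
B = 5255344/3 (B = 4*((117*21 + 155)/(3/503)) = 4*((2457 + 155)*(503/3)) = 4*(2612*(503/3)) = 4*(1313836/3) = 5255344/3 ≈ 1.7518e+6)
g = -26473898536 (g = -212117*124808 = -26473898536)
g - B = -26473898536 - 1*5255344/3 = -26473898536 - 5255344/3 = -79426950952/3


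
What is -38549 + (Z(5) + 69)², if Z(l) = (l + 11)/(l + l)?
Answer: -839116/25 ≈ -33565.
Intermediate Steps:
Z(l) = (11 + l)/(2*l) (Z(l) = (11 + l)/((2*l)) = (11 + l)*(1/(2*l)) = (11 + l)/(2*l))
-38549 + (Z(5) + 69)² = -38549 + ((½)*(11 + 5)/5 + 69)² = -38549 + ((½)*(⅕)*16 + 69)² = -38549 + (8/5 + 69)² = -38549 + (353/5)² = -38549 + 124609/25 = -839116/25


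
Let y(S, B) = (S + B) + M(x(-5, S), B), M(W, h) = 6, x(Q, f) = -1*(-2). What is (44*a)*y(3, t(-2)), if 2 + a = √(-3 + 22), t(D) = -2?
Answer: -616 + 308*√19 ≈ 726.54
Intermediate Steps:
x(Q, f) = 2
a = -2 + √19 (a = -2 + √(-3 + 22) = -2 + √19 ≈ 2.3589)
y(S, B) = 6 + B + S (y(S, B) = (S + B) + 6 = (B + S) + 6 = 6 + B + S)
(44*a)*y(3, t(-2)) = (44*(-2 + √19))*(6 - 2 + 3) = (-88 + 44*√19)*7 = -616 + 308*√19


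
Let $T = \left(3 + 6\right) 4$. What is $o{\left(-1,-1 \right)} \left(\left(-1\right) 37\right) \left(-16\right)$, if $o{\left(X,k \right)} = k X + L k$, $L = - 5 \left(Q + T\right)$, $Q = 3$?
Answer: $116032$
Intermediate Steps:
$T = 36$ ($T = 9 \cdot 4 = 36$)
$L = -195$ ($L = - 5 \left(3 + 36\right) = \left(-5\right) 39 = -195$)
$o{\left(X,k \right)} = - 195 k + X k$ ($o{\left(X,k \right)} = k X - 195 k = X k - 195 k = - 195 k + X k$)
$o{\left(-1,-1 \right)} \left(\left(-1\right) 37\right) \left(-16\right) = - (-195 - 1) \left(\left(-1\right) 37\right) \left(-16\right) = \left(-1\right) \left(-196\right) \left(-37\right) \left(-16\right) = 196 \left(-37\right) \left(-16\right) = \left(-7252\right) \left(-16\right) = 116032$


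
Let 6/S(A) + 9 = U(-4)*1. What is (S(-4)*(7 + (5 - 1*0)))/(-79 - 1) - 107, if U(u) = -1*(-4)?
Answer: -5341/50 ≈ -106.82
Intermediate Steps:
U(u) = 4
S(A) = -6/5 (S(A) = 6/(-9 + 4*1) = 6/(-9 + 4) = 6/(-5) = 6*(-⅕) = -6/5)
(S(-4)*(7 + (5 - 1*0)))/(-79 - 1) - 107 = (-6*(7 + (5 - 1*0))/5)/(-79 - 1) - 107 = (-6*(7 + (5 + 0))/5)/(-80) - 107 = -(-3)*(7 + 5)/200 - 107 = -(-3)*12/200 - 107 = -1/80*(-72/5) - 107 = 9/50 - 107 = -5341/50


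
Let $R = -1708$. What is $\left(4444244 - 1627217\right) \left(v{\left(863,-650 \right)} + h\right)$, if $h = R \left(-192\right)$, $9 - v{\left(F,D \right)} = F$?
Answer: $921398825214$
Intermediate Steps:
$v{\left(F,D \right)} = 9 - F$
$h = 327936$ ($h = \left(-1708\right) \left(-192\right) = 327936$)
$\left(4444244 - 1627217\right) \left(v{\left(863,-650 \right)} + h\right) = \left(4444244 - 1627217\right) \left(\left(9 - 863\right) + 327936\right) = 2817027 \left(\left(9 - 863\right) + 327936\right) = 2817027 \left(-854 + 327936\right) = 2817027 \cdot 327082 = 921398825214$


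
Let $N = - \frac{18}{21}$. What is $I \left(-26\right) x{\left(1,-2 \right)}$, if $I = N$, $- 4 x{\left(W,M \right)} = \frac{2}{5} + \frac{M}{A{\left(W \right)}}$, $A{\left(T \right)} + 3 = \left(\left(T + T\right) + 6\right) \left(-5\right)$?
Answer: $- \frac{3744}{1505} \approx -2.4877$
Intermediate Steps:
$A{\left(T \right)} = -33 - 10 T$ ($A{\left(T \right)} = -3 + \left(\left(T + T\right) + 6\right) \left(-5\right) = -3 + \left(2 T + 6\right) \left(-5\right) = -3 + \left(6 + 2 T\right) \left(-5\right) = -3 - \left(30 + 10 T\right) = -33 - 10 T$)
$x{\left(W,M \right)} = - \frac{1}{10} - \frac{M}{4 \left(-33 - 10 W\right)}$ ($x{\left(W,M \right)} = - \frac{\frac{2}{5} + \frac{M}{-33 - 10 W}}{4} = - \frac{1}{10} - \frac{M}{4 \left(-33 - 10 W\right)}$)
$N = - \frac{6}{7}$ ($N = \left(-18\right) \frac{1}{21} = - \frac{6}{7} \approx -0.85714$)
$I = - \frac{6}{7} \approx -0.85714$
$I \left(-26\right) x{\left(1,-2 \right)} = \left(- \frac{6}{7}\right) \left(-26\right) \frac{-66 - 20 + 5 \left(-2\right)}{20 \left(33 + 10 \cdot 1\right)} = \frac{156 \frac{-66 - 20 - 10}{20 \left(33 + 10\right)}}{7} = \frac{156 \cdot \frac{1}{20} \cdot \frac{1}{43} \left(-96\right)}{7} = \frac{156}{7} \left(- \frac{24}{215}\right) = - \frac{3744}{1505}$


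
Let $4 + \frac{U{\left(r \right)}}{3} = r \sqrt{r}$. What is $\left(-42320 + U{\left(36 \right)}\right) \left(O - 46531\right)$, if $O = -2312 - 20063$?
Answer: $2872277704$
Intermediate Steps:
$U{\left(r \right)} = -12 + 3 r^{\frac{3}{2}}$ ($U{\left(r \right)} = -12 + 3 r \sqrt{r} = -12 + 3 r^{\frac{3}{2}}$)
$O = -22375$ ($O = -2312 - 20063 = -22375$)
$\left(-42320 + U{\left(36 \right)}\right) \left(O - 46531\right) = \left(-42320 - \left(12 - 3 \cdot 36^{\frac{3}{2}}\right)\right) \left(-22375 - 46531\right) = \left(-42320 + \left(-12 + 3 \cdot 216\right)\right) \left(-68906\right) = \left(-42320 + \left(-12 + 648\right)\right) \left(-68906\right) = \left(-42320 + 636\right) \left(-68906\right) = \left(-41684\right) \left(-68906\right) = 2872277704$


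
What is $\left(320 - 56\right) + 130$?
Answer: $394$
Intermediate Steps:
$\left(320 - 56\right) + 130 = 264 + 130 = 394$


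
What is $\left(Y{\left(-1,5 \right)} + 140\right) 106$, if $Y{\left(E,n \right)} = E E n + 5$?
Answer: $15900$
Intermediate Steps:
$Y{\left(E,n \right)} = 5 + n E^{2}$ ($Y{\left(E,n \right)} = E^{2} n + 5 = n E^{2} + 5 = 5 + n E^{2}$)
$\left(Y{\left(-1,5 \right)} + 140\right) 106 = \left(\left(5 + 5 \left(-1\right)^{2}\right) + 140\right) 106 = \left(\left(5 + 5 \cdot 1\right) + 140\right) 106 = \left(\left(5 + 5\right) + 140\right) 106 = \left(10 + 140\right) 106 = 150 \cdot 106 = 15900$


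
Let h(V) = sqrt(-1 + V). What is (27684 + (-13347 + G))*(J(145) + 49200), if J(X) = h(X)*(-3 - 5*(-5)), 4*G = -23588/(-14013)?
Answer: 368067629296/519 ≈ 7.0919e+8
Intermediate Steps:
G = 5897/14013 (G = (-23588/(-14013))/4 = (-23588*(-1/14013))/4 = (1/4)*(23588/14013) = 5897/14013 ≈ 0.42082)
J(X) = 22*sqrt(-1 + X) (J(X) = sqrt(-1 + X)*(-3 - 5*(-5)) = sqrt(-1 + X)*(-3 + 25) = sqrt(-1 + X)*22 = 22*sqrt(-1 + X))
(27684 + (-13347 + G))*(J(145) + 49200) = (27684 + (-13347 + 5897/14013))*(22*sqrt(-1 + 145) + 49200) = (27684 - 187025614/14013)*(22*sqrt(144) + 49200) = 200910278*(22*12 + 49200)/14013 = 200910278*(264 + 49200)/14013 = (200910278/14013)*49464 = 368067629296/519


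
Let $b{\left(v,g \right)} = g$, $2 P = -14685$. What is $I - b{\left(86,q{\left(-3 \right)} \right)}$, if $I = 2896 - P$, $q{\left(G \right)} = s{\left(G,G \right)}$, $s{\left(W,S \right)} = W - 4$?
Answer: $\frac{20491}{2} \approx 10246.0$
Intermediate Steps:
$P = - \frac{14685}{2}$ ($P = \frac{1}{2} \left(-14685\right) = - \frac{14685}{2} \approx -7342.5$)
$s{\left(W,S \right)} = -4 + W$
$q{\left(G \right)} = -4 + G$
$I = \frac{20477}{2}$ ($I = 2896 - - \frac{14685}{2} = 2896 + \frac{14685}{2} = \frac{20477}{2} \approx 10239.0$)
$I - b{\left(86,q{\left(-3 \right)} \right)} = \frac{20477}{2} - \left(-4 - 3\right) = \frac{20477}{2} - -7 = \frac{20477}{2} + 7 = \frac{20491}{2}$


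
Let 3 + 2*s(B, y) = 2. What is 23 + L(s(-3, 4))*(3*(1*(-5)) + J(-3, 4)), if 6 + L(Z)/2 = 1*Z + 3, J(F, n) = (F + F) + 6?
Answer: 128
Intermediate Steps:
s(B, y) = -½ (s(B, y) = -3/2 + (½)*2 = -3/2 + 1 = -½)
J(F, n) = 6 + 2*F (J(F, n) = 2*F + 6 = 6 + 2*F)
L(Z) = -6 + 2*Z (L(Z) = -12 + 2*(1*Z + 3) = -12 + 2*(Z + 3) = -12 + 2*(3 + Z) = -12 + (6 + 2*Z) = -6 + 2*Z)
23 + L(s(-3, 4))*(3*(1*(-5)) + J(-3, 4)) = 23 + (-6 + 2*(-½))*(3*(1*(-5)) + (6 + 2*(-3))) = 23 + (-6 - 1)*(3*(-5) + (6 - 6)) = 23 - 7*(-15 + 0) = 23 - 7*(-15) = 23 + 105 = 128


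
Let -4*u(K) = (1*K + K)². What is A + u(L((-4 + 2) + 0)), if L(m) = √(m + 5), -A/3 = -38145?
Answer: 114432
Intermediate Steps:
A = 114435 (A = -3*(-38145) = 114435)
L(m) = √(5 + m)
u(K) = -K² (u(K) = -(1*K + K)²/4 = -(K + K)²/4 = -4*K²/4 = -K²)
A + u(L((-4 + 2) + 0)) = 114435 - (√(5 + ((-4 + 2) + 0)))² = 114435 - (√(5 + (-2 + 0)))² = 114435 - (√(5 - 2))² = 114435 - (√3)² = 114435 - 1*3 = 114435 - 3 = 114432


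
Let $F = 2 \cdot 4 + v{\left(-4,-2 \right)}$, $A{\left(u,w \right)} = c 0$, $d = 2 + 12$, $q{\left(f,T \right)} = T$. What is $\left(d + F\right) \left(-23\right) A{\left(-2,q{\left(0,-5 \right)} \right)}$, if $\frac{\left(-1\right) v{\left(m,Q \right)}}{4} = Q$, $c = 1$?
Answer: $0$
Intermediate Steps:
$v{\left(m,Q \right)} = - 4 Q$
$d = 14$
$A{\left(u,w \right)} = 0$ ($A{\left(u,w \right)} = 1 \cdot 0 = 0$)
$F = 16$ ($F = 2 \cdot 4 - -8 = 8 + 8 = 16$)
$\left(d + F\right) \left(-23\right) A{\left(-2,q{\left(0,-5 \right)} \right)} = \left(14 + 16\right) \left(-23\right) 0 = 30 \left(-23\right) 0 = \left(-690\right) 0 = 0$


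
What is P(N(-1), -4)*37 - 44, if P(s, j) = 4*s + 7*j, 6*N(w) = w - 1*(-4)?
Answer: -1006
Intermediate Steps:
N(w) = 2/3 + w/6 (N(w) = (w - 1*(-4))/6 = (w + 4)/6 = (4 + w)/6 = 2/3 + w/6)
P(N(-1), -4)*37 - 44 = (4*(2/3 + (1/6)*(-1)) + 7*(-4))*37 - 44 = (4*(2/3 - 1/6) - 28)*37 - 44 = (4*(1/2) - 28)*37 - 44 = (2 - 28)*37 - 44 = -26*37 - 44 = -962 - 44 = -1006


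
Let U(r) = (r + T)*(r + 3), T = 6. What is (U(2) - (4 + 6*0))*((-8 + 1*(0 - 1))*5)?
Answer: -1620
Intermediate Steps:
U(r) = (3 + r)*(6 + r) (U(r) = (r + 6)*(r + 3) = (6 + r)*(3 + r) = (3 + r)*(6 + r))
(U(2) - (4 + 6*0))*((-8 + 1*(0 - 1))*5) = ((18 + 2**2 + 9*2) - (4 + 6*0))*((-8 + 1*(0 - 1))*5) = ((18 + 4 + 18) - (4 + 0))*((-8 + 1*(-1))*5) = (40 - 1*4)*((-8 - 1)*5) = (40 - 4)*(-9*5) = 36*(-45) = -1620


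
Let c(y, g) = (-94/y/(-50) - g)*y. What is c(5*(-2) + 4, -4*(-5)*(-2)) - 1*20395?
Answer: -515828/25 ≈ -20633.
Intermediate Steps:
c(y, g) = y*(-g + 47/(25*y)) (c(y, g) = (-94/y*(-1/50) - g)*y = (47/(25*y) - g)*y = (-g + 47/(25*y))*y = y*(-g + 47/(25*y)))
c(5*(-2) + 4, -4*(-5)*(-2)) - 1*20395 = (47/25 - -4*(-5)*(-2)*(5*(-2) + 4)) - 1*20395 = (47/25 - 20*(-2)*(-10 + 4)) - 20395 = (47/25 - 1*(-40)*(-6)) - 20395 = (47/25 - 240) - 20395 = -5953/25 - 20395 = -515828/25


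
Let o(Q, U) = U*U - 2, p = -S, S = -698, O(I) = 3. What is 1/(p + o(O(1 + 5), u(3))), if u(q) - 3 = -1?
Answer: 1/700 ≈ 0.0014286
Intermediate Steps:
p = 698 (p = -1*(-698) = 698)
u(q) = 2 (u(q) = 3 - 1 = 2)
o(Q, U) = -2 + U² (o(Q, U) = U² - 2 = -2 + U²)
1/(p + o(O(1 + 5), u(3))) = 1/(698 + (-2 + 2²)) = 1/(698 + (-2 + 4)) = 1/(698 + 2) = 1/700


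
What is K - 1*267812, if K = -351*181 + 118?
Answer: -331225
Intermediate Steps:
K = -63413 (K = -63531 + 118 = -63413)
K - 1*267812 = -63413 - 1*267812 = -63413 - 267812 = -331225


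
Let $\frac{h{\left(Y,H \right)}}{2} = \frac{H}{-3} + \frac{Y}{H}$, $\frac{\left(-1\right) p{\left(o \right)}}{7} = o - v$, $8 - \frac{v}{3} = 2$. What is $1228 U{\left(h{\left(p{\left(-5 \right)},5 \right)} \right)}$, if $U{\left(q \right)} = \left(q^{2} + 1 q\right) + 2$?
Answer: $\frac{1047786088}{225} \approx 4.6568 \cdot 10^{6}$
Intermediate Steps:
$v = 18$ ($v = 24 - 6 = 18$)
$p{\left(o \right)} = 126 - 7 o$ ($p{\left(o \right)} = - 7 \left(o - 18\right) = - 7 \left(-18 + o\right) = 126 - 7 o$)
$h{\left(Y,H \right)} = - \frac{2 H}{3} + \frac{2 Y}{H}$ ($h{\left(Y,H \right)} = 2 \left(\frac{H}{-3} + \frac{Y}{H}\right) = 2 \left(H \left(- \frac{1}{3}\right) + \frac{Y}{H}\right) = 2 \left(- \frac{H}{3} + \frac{Y}{H}\right) = - \frac{2 H}{3} + \frac{2 Y}{H}$)
$U{\left(q \right)} = 2 + q + q^{2}$ ($U{\left(q \right)} = \left(q^{2} + q\right) + 2 = \left(q + q^{2}\right) + 2 = 2 + q + q^{2}$)
$1228 U{\left(h{\left(p{\left(-5 \right)},5 \right)} \right)} = 1228 \left(2 - \left(\frac{10}{3} - \frac{2 \left(126 - -35\right)}{5}\right) + \left(\left(- \frac{2}{3}\right) 5 + \frac{2 \left(126 - -35\right)}{5}\right)^{2}\right) = 1228 \left(2 - \left(\frac{10}{3} - 2 \left(126 + 35\right) \frac{1}{5}\right) + \left(- \frac{10}{3} + 2 \left(126 + 35\right) \frac{1}{5}\right)^{2}\right) = 1228 \left(2 - \left(\frac{10}{3} - \frac{322}{5}\right) + \left(- \frac{10}{3} + 2 \cdot 161 \cdot \frac{1}{5}\right)^{2}\right) = 1228 \left(2 + \left(- \frac{10}{3} + \frac{322}{5}\right) + \left(- \frac{10}{3} + \frac{322}{5}\right)^{2}\right) = 1228 \left(2 + \frac{916}{15} + \left(\frac{916}{15}\right)^{2}\right) = 1228 \left(2 + \frac{916}{15} + \frac{839056}{225}\right) = 1228 \cdot \frac{853246}{225} = \frac{1047786088}{225}$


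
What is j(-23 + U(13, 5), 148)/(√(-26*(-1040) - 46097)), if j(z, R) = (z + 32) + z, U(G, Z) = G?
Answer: -12*I*√19057/19057 ≈ -0.086927*I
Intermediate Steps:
j(z, R) = 32 + 2*z (j(z, R) = (32 + z) + z = 32 + 2*z)
j(-23 + U(13, 5), 148)/(√(-26*(-1040) - 46097)) = (32 + 2*(-23 + 13))/(√(-26*(-1040) - 46097)) = (32 + 2*(-10))/(√(27040 - 46097)) = (32 - 20)/(√(-19057)) = 12/((I*√19057)) = 12*(-I*√19057/19057) = -12*I*√19057/19057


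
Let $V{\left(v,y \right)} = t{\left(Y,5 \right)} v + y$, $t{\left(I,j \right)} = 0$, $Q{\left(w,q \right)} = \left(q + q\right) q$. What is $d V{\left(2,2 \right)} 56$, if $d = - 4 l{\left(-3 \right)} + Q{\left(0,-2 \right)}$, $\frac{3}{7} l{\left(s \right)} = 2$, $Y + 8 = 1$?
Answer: $- \frac{3584}{3} \approx -1194.7$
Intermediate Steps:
$Y = -7$ ($Y = -8 + 1 = -7$)
$Q{\left(w,q \right)} = 2 q^{2}$ ($Q{\left(w,q \right)} = 2 q q = 2 q^{2}$)
$l{\left(s \right)} = \frac{14}{3}$ ($l{\left(s \right)} = \frac{7}{3} \cdot 2 = \frac{14}{3}$)
$d = - \frac{32}{3}$ ($d = \left(-4\right) \frac{14}{3} + 2 \left(-2\right)^{2} = - \frac{56}{3} + 2 \cdot 4 = - \frac{56}{3} + 8 = - \frac{32}{3} \approx -10.667$)
$V{\left(v,y \right)} = y$ ($V{\left(v,y \right)} = 0 v + y = 0 + y = y$)
$d V{\left(2,2 \right)} 56 = \left(- \frac{32}{3}\right) 2 \cdot 56 = \left(- \frac{64}{3}\right) 56 = - \frac{3584}{3}$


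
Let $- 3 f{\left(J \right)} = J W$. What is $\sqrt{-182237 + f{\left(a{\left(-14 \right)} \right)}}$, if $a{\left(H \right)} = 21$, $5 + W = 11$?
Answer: $i \sqrt{182279} \approx 426.94 i$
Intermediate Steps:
$W = 6$ ($W = -5 + 11 = 6$)
$f{\left(J \right)} = - 2 J$ ($f{\left(J \right)} = - \frac{J 6}{3} = - \frac{6 J}{3} = - 2 J$)
$\sqrt{-182237 + f{\left(a{\left(-14 \right)} \right)}} = \sqrt{-182237 - 42} = \sqrt{-182279} = i \sqrt{182279}$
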